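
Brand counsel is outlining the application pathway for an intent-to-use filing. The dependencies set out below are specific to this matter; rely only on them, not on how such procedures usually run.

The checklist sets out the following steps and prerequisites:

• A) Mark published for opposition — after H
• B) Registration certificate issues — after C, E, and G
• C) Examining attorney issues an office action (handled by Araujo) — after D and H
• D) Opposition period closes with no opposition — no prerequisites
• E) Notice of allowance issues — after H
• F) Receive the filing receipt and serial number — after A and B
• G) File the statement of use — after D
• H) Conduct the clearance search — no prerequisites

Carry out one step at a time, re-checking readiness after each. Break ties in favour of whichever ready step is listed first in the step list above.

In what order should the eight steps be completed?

D → G → H → A → C → E → B → F

D and H have no prerequisites; D is listed earlier, so D is first.
Ready: G and H. G is listed earlier → G.
That leaves H as the only ready step → H.
A, C and E are all available; A is listed earlier → A.
Now C and E have their prerequisites met. C is listed earlier, so C next.
E needed H, now all done → E.
B needed C, E and G, now all done → B.
F needed A and B, now all done → F.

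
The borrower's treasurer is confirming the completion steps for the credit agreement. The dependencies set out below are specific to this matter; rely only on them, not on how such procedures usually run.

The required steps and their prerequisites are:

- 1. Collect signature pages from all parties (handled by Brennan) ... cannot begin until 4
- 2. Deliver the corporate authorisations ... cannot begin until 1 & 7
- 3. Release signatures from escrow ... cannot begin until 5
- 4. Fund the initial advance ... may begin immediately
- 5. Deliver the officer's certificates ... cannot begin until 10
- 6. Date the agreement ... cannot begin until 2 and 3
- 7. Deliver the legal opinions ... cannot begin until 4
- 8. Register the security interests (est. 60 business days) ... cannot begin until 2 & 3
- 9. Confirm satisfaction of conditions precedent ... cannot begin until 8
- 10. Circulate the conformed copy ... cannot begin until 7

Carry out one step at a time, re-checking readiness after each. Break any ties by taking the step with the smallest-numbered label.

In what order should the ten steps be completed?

4, 1, 7, 2, 10, 5, 3, 6, 8, 9

4 has no prerequisites → 4 first.
1 and 7 are both available; 1 has the earlier label → 1.
7 is the only step now ready → 7.
Ready: 2 and 10. 2 has the earlier label → 2.
10 needed 7, now all done → 10.
5 needed 10, now all done → 5.
3 is the only step now ready → 3.
Ready: 6 and 8. 6 has the earlier label → 6.
8 needed 2 and 3, now all done → 8.
That leaves 9 as the only ready step → 9.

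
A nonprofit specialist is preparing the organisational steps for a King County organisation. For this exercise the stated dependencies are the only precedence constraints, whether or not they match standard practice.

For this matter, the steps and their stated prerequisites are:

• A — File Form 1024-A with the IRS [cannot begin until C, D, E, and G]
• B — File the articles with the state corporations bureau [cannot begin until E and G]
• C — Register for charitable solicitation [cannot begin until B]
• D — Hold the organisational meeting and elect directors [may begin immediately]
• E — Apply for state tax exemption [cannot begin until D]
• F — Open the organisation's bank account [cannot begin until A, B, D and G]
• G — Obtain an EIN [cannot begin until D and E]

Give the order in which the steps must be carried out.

D → E → G → B → C → A → F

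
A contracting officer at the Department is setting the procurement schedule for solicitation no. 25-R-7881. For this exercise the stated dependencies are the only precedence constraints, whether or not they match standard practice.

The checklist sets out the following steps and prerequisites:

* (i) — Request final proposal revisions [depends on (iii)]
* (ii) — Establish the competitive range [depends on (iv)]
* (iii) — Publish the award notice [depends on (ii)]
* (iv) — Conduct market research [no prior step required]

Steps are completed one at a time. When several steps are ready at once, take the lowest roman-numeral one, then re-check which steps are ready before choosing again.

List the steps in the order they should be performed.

(iv) has no prerequisites → (iv) first.
Next only (ii) has its prerequisites met → (ii).
That leaves (iii) as the only ready step → (iii).
(i) is the only step now ready → (i).

(iv), (ii), (iii), (i)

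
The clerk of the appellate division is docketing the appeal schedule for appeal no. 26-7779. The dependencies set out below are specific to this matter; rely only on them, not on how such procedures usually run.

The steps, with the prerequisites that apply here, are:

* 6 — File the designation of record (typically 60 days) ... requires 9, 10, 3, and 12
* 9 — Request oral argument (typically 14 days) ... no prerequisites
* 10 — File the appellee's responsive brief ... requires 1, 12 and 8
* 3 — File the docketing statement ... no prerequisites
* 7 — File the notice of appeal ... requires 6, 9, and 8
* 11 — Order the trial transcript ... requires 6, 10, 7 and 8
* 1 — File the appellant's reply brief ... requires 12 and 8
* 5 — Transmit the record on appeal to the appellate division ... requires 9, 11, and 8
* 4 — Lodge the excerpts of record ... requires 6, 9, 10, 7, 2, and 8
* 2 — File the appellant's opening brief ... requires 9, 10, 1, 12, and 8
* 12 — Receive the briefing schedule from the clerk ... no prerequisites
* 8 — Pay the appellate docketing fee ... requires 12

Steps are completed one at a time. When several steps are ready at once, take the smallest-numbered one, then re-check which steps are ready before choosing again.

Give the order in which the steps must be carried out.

3 → 9 → 12 → 8 → 1 → 10 → 2 → 6 → 7 → 4 → 11 → 5

Nothing is required for 3, 9 and 12. 3 has the earlier label → 3 first.
Now 9 and 12 have their prerequisites met. 9 has the earlier label, so 9 next.
12 is the only step now ready → 12.
Next only 8 has its prerequisites met → 8.
Next only 1 has its prerequisites met → 1.
10 is the only step now ready → 10.
2 and 6 are both available; 2 has the earlier label → 2.
Next only 6 has its prerequisites met → 6.
Next only 7 has its prerequisites met → 7.
Ready: 4 and 11. 4 has the earlier label → 4.
11 needed 6, 7, 8 and 10, now all done → 11.
5 needed 8, 9 and 11, now all done → 5.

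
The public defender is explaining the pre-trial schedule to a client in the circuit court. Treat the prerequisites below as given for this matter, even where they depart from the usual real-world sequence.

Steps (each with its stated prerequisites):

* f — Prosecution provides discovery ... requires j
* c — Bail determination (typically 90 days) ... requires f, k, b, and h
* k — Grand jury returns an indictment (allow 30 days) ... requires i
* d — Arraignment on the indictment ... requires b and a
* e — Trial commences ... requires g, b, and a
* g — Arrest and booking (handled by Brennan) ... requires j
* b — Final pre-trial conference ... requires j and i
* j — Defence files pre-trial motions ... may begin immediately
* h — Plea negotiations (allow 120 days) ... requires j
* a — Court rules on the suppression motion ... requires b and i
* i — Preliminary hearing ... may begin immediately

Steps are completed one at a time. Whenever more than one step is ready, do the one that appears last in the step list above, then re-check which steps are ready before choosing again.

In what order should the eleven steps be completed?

i j h b a g e d k f c

Nothing is required for i and j. i is listed later → i first.
Ready: j and k. j is listed later → j.
Ready: h, b, g, k and f. h is listed later → h.
b, g, k and f are all available; b is listed later → b.
Ready: a, g, k and f. a is listed later → a.
d now also ready, so the ready set is {g, d, k, f}; g is listed later → g.
e now also ready, so the ready set is {e, d, k, f}; e is listed later → e.
d, k and f are all available; d is listed later → d.
Now k and f have their prerequisites met. k is listed later, so k next.
f is the only step now ready → f.
That leaves c as the only ready step → c.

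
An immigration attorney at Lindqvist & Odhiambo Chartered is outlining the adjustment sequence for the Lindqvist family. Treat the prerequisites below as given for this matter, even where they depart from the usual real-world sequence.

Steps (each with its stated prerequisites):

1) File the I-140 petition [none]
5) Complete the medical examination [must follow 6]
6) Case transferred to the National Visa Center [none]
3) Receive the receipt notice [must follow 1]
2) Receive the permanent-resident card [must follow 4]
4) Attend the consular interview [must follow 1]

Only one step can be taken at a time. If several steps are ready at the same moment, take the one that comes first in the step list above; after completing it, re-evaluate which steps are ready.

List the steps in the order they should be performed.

1 6 5 3 4 2

Nothing is required for 1 and 6. 1 is listed earlier → 1 first.
3 and 4 now also ready, so the ready set is {6, 3, 4}; 6 is listed earlier → 6.
Ready: 5, 3 and 4. 5 is listed earlier → 5.
Now 3 and 4 have their prerequisites met. 3 is listed earlier, so 3 next.
4 needed 1, now all done → 4.
2 needed 4, now all done → 2.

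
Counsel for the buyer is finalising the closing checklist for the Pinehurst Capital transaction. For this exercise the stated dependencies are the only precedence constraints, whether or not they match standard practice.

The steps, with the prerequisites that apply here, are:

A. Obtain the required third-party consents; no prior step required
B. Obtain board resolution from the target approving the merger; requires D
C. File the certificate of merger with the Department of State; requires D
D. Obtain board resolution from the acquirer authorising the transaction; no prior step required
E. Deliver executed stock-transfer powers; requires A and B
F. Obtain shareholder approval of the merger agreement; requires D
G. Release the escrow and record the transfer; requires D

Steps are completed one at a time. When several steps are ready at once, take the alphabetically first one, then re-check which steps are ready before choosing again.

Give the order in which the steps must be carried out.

A, D, B, C, E, F, G

A and D have no prerequisites; A has the earlier label, so A is first.
That leaves D as the only ready step → D.
Ready: B, C, F and G. B has the earlier label → B.
C, E, F and G are all available; C has the earlier label → C.
E, F and G are all available; E has the earlier label → E.
Now F and G have their prerequisites met. F has the earlier label, so F next.
Next only G has its prerequisites met → G.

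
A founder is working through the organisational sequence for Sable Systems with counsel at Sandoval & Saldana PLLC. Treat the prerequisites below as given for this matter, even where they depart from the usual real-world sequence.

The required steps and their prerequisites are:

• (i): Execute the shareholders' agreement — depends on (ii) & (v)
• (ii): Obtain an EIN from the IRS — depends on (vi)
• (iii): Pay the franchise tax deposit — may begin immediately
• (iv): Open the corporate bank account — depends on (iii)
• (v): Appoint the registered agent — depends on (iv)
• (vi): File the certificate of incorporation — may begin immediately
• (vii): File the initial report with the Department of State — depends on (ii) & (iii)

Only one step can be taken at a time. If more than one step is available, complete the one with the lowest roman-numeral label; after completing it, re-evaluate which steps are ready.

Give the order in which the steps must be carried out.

(iii) → (iv) → (v) → (vi) → (ii) → (i) → (vii)

Nothing is required for (iii) and (vi). (iii) has the earlier label → (iii) first.
(iv) now also ready, so the ready set is {(iv), (vi)}; (iv) has the earlier label → (iv).
Now (v) and (vi) have their prerequisites met. (v) has the earlier label, so (v) next.
That leaves (vi) as the only ready step → (vi).
Next only (ii) has its prerequisites met → (ii).
Now (i) and (vii) have their prerequisites met. (i) has the earlier label, so (i) next.
That leaves (vii) as the only ready step → (vii).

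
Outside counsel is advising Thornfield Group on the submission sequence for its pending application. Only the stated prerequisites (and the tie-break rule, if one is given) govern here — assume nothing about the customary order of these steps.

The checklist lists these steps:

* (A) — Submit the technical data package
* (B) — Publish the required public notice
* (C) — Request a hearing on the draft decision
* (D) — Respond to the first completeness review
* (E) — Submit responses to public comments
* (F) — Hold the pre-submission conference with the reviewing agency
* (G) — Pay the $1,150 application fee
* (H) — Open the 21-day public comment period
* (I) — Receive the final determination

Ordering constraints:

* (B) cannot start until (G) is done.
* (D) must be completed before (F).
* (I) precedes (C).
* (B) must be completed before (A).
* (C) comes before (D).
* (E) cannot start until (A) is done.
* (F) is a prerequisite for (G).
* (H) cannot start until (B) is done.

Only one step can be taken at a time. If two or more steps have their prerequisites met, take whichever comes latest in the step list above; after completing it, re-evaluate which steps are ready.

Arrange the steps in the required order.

(I) (C) (D) (F) (G) (B) (H) (A) (E)

Only (I) has no prerequisites, so it is first.
(C) is the only step now ready → (C).
Next only (D) has its prerequisites met → (D).
That leaves (F) as the only ready step → (F).
(G) needed (F), now all done → (G).
That leaves (B) as the only ready step → (B).
Ready: (H) and (A). (H) is listed later → (H).
(A) is the only step now ready → (A).
Next only (E) has its prerequisites met → (E).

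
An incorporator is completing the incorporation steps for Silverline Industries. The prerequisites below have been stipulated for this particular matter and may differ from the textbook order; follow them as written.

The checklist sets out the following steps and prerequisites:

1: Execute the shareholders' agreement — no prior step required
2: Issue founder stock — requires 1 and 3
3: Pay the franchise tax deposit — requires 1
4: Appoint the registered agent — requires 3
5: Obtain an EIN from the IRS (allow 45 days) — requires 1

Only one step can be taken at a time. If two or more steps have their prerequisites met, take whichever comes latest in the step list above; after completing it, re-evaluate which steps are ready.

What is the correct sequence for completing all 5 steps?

1, 5, 3, 4, 2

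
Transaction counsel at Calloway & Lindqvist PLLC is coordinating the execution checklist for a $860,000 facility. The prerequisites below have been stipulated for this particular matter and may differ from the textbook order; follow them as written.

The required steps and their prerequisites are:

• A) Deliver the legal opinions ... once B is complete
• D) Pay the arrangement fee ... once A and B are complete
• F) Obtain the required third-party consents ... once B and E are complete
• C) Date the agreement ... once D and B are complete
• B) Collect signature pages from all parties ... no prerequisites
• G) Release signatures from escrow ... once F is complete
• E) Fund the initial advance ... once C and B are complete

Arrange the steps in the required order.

B A D C E F G

B has no prerequisites → B first.
A needed B, now all done → A.
D needed A and B, now all done → D.
That leaves C as the only ready step → C.
E needed C and B, now all done → E.
F is the only step now ready → F.
G needed F, now all done → G.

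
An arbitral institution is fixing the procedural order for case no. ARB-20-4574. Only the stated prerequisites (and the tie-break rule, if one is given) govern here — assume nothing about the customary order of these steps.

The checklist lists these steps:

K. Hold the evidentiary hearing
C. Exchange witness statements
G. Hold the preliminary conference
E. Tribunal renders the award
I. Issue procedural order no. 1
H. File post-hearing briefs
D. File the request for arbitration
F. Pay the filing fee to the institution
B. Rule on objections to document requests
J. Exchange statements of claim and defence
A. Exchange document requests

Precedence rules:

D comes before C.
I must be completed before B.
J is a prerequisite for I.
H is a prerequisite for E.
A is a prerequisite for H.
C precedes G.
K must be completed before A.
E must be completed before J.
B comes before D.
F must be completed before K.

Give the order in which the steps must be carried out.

F, K, A, H, E, J, I, B, D, C, G

F is the only step with nothing outstanding, so it goes first.
K needed F, now all done → K.
A needed K, now all done → A.
H is the only step now ready → H.
E needed H, now all done → E.
J needed E, now all done → J.
I needed J, now all done → I.
B needed I, now all done → B.
That leaves D as the only ready step → D.
Next only C has its prerequisites met → C.
G needed C, now all done → G.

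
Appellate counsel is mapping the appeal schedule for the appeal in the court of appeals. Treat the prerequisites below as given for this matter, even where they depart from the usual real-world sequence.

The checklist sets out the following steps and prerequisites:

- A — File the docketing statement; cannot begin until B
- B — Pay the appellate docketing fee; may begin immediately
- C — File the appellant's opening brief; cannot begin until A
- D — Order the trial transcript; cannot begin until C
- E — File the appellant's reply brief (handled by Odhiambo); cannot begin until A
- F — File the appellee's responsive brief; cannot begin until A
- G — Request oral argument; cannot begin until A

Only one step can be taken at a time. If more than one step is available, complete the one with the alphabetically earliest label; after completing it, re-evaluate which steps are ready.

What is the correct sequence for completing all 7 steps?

Only B has no prerequisites, so it is first.
That leaves A as the only ready step → A.
Ready: C, E, F and G. C has the earlier label → C.
Now D, E, F and G have their prerequisites met. D has the earlier label, so D next.
E, F and G are all available; E has the earlier label → E.
Ready: F and G. F has the earlier label → F.
G needed A, now all done → G.

B → A → C → D → E → F → G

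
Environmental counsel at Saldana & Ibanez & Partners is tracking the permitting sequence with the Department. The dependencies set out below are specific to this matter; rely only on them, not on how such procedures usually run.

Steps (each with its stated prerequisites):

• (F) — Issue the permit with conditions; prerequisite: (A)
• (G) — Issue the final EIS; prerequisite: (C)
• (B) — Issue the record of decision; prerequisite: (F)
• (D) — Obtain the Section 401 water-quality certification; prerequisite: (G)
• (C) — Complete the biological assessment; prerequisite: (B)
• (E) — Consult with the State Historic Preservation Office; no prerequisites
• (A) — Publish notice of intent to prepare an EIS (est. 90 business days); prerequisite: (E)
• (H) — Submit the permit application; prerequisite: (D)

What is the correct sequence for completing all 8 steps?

(E) has no prerequisites → (E) first.
(A) is the only step now ready → (A).
Next only (F) has its prerequisites met → (F).
(B) needed (F), now all done → (B).
That leaves (C) as the only ready step → (C).
That leaves (G) as the only ready step → (G).
(D) needed (G), now all done → (D).
That leaves (H) as the only ready step → (H).

(E), (A), (F), (B), (C), (G), (D), (H)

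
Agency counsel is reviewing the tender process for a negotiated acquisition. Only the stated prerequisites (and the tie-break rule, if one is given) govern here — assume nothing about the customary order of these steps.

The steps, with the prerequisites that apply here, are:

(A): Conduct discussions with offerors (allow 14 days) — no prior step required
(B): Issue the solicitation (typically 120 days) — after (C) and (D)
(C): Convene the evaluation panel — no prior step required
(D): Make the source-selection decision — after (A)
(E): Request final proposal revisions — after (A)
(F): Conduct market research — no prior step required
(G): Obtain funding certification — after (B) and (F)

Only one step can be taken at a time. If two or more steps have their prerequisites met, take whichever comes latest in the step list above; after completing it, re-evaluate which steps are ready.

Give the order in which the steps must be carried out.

(F), (C), (A), (E), (D), (B), (G)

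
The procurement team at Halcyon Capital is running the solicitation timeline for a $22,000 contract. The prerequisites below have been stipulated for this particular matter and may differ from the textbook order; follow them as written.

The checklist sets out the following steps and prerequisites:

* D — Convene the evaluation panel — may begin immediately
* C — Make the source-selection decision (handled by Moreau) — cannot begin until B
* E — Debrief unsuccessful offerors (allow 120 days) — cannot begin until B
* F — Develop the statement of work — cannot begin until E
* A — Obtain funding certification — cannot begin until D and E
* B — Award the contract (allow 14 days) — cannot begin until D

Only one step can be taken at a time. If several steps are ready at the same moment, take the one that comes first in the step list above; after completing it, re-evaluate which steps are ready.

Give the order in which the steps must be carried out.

Only D has no prerequisites, so it is first.
B needed D, now all done → B.
Ready: C and E. C is listed earlier → C.
Next only E has its prerequisites met → E.
Now F and A have their prerequisites met. F is listed earlier, so F next.
A needed D and E, now all done → A.

D, B, C, E, F, A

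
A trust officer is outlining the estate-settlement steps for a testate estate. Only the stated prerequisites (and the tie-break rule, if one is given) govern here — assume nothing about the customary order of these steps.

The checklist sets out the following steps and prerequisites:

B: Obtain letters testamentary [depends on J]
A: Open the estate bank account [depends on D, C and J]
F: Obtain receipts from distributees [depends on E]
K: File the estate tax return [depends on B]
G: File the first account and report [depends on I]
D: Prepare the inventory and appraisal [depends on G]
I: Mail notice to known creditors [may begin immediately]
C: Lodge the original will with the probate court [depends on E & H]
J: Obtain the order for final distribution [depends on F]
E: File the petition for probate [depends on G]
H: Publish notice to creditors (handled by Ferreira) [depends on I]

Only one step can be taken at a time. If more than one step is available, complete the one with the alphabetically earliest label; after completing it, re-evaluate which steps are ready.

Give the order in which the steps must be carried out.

I, G, D, E, F, H, C, J, A, B, K

I is the only step with nothing outstanding, so it goes first.
Now G and H have their prerequisites met. G has the earlier label, so G next.
Now D, E and H have their prerequisites met. D has the earlier label, so D next.
E and H are both available; E has the earlier label → E.
F now also ready, so the ready set is {F, H}; F has the earlier label → F.
J now also ready, so the ready set is {H, J}; H has the earlier label → H.
C now also ready, so the ready set is {C, J}; C has the earlier label → C.
J is the only step now ready → J.
A and B are both available; A has the earlier label → A.
B needed J, now all done → B.
That leaves K as the only ready step → K.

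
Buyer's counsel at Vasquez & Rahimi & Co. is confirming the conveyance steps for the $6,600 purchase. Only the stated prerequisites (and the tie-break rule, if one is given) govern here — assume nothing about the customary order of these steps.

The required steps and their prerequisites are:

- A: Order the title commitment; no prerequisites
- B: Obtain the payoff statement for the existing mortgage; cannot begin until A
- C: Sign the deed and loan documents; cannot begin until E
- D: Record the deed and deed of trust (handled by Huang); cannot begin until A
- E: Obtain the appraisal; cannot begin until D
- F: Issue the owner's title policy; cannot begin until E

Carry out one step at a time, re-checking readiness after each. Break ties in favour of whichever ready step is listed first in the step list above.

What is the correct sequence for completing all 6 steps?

A, B, D, E, C, F

A is the only step with nothing outstanding, so it goes first.
Ready: B and D. B is listed earlier → B.
D is the only step now ready → D.
E needed D, now all done → E.
Ready: C and F. C is listed earlier → C.
F needed E, now all done → F.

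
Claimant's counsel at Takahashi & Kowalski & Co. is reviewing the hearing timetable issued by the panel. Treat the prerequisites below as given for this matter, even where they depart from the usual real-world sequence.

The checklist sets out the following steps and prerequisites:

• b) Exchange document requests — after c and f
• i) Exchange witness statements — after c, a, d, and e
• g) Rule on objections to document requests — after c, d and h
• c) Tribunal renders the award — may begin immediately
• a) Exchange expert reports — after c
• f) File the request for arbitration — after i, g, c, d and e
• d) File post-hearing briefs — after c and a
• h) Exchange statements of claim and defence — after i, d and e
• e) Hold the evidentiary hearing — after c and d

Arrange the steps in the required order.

c, a, d, e, i, h, g, f, b

Only c has no prerequisites, so it is first.
Next only a has its prerequisites met → a.
d needed c and a, now all done → d.
e needed c and d, now all done → e.
i is the only step now ready → i.
h needed i, d and e, now all done → h.
That leaves g as the only ready step → g.
Next only f has its prerequisites met → f.
That leaves b as the only ready step → b.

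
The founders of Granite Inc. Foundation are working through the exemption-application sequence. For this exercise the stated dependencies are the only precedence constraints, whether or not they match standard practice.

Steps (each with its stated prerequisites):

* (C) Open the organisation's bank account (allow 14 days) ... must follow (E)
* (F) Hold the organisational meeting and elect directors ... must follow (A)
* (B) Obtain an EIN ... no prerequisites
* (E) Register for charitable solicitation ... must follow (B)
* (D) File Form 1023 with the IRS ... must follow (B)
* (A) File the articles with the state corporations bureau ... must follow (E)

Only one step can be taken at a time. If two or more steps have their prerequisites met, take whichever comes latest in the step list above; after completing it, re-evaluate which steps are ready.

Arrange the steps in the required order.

Only (B) has no prerequisites, so it is first.
Ready: (D) and (E). (D) is listed later → (D).
Next only (E) has its prerequisites met → (E).
Now (A) and (C) have their prerequisites met. (A) is listed later, so (A) next.
Now (F) and (C) have their prerequisites met. (F) is listed later, so (F) next.
(C) needed (E), now all done → (C).

(B), (D), (E), (A), (F), (C)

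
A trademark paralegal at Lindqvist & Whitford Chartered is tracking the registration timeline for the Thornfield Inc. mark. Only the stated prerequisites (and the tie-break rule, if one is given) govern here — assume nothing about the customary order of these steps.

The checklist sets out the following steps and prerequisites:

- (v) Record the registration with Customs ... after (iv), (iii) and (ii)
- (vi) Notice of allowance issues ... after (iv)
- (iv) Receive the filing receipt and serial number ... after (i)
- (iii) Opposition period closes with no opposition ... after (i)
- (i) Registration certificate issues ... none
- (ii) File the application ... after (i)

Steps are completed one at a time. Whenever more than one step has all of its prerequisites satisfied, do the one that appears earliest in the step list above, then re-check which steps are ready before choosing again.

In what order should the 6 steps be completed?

(i) has no prerequisites → (i) first.
Now (iv), (iii) and (ii) have their prerequisites met. (iv) is listed earlier, so (iv) next.
Now (vi), (iii) and (ii) have their prerequisites met. (vi) is listed earlier, so (vi) next.
(iii) and (ii) are both available; (iii) is listed earlier → (iii).
(ii) needed (i), now all done → (ii).
Next only (v) has its prerequisites met → (v).

(i) (iv) (vi) (iii) (ii) (v)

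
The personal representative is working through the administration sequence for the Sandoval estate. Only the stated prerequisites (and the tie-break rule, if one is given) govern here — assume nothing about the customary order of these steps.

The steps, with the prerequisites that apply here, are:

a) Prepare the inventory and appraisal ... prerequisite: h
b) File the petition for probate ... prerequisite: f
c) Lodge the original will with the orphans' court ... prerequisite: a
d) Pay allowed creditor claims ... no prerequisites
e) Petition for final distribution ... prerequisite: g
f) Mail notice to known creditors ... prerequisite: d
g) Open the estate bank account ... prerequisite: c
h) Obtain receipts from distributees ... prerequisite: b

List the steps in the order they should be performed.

d has no prerequisites → d first.
f needed d, now all done → f.
That leaves b as the only ready step → b.
h needed b, now all done → h.
That leaves a as the only ready step → a.
Next only c has its prerequisites met → c.
That leaves g as the only ready step → g.
e is the only step now ready → e.

d, f, b, h, a, c, g, e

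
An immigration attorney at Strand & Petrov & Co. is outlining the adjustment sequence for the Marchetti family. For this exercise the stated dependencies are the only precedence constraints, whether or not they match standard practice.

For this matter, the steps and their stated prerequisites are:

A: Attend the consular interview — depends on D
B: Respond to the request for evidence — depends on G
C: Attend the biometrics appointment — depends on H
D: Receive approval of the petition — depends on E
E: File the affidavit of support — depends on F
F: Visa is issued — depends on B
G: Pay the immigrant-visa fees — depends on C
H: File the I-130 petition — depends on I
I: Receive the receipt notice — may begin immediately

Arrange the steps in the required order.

I, H, C, G, B, F, E, D, A

I is the only step with nothing outstanding, so it goes first.
H is the only step now ready → H.
C needed H, now all done → C.
G needed C, now all done → G.
B needed G, now all done → B.
Next only F has its prerequisites met → F.
That leaves E as the only ready step → E.
Next only D has its prerequisites met → D.
Next only A has its prerequisites met → A.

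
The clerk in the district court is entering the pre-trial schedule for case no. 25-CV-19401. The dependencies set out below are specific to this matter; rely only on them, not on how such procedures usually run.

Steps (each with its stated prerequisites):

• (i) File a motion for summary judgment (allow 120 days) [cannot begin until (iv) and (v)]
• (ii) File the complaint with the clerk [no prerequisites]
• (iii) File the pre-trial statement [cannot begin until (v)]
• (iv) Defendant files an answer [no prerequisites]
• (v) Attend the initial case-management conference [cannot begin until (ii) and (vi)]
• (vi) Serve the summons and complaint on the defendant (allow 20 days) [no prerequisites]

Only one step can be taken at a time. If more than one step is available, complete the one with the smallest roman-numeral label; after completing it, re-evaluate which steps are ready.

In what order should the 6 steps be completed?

(ii), (iv) and (vi) have no prerequisites; (ii) has the earlier label, so (ii) is first.
Ready: (iv) and (vi). (iv) has the earlier label → (iv).
That leaves (vi) as the only ready step → (vi).
Next only (v) has its prerequisites met → (v).
Now (i) and (iii) have their prerequisites met. (i) has the earlier label, so (i) next.
(iii) needed (v), now all done → (iii).

(ii) (iv) (vi) (v) (i) (iii)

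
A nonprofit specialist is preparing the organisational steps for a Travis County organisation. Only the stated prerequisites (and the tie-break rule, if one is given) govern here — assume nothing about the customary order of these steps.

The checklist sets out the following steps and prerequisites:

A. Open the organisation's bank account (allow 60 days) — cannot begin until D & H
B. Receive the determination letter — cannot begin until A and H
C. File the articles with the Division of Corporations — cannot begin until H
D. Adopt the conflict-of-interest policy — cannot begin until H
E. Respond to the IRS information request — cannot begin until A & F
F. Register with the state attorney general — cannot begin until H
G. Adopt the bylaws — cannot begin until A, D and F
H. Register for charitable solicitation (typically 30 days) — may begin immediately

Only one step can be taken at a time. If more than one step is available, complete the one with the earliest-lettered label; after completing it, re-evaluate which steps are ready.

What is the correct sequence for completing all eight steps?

H has no prerequisites → H first.
Now C, D and F have their prerequisites met. C has the earlier label, so C next.
D and F are both available; D has the earlier label → D.
A now also ready, so the ready set is {A, F}; A has the earlier label → A.
Ready: B and F. B has the earlier label → B.
Next only F has its prerequisites met → F.
Now E and G have their prerequisites met. E has the earlier label, so E next.
G needed A, D and F, now all done → G.

H, C, D, A, B, F, E, G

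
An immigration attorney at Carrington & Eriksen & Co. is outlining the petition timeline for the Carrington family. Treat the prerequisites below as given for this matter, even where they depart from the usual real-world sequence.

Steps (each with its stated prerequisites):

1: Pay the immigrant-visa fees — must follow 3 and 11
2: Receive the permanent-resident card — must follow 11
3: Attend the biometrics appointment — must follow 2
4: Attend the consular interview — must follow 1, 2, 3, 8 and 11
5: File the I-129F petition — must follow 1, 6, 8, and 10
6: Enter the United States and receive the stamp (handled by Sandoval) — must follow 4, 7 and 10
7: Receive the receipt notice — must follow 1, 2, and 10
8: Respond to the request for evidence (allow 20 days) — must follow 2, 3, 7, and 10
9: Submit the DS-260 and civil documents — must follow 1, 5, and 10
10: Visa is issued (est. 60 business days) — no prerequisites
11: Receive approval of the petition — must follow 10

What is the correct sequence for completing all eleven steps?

10 11 2 3 1 7 8 4 6 5 9

10 is the only step with nothing outstanding, so it goes first.
11 needed 10, now all done → 11.
2 needed 11, now all done → 2.
Next only 3 has its prerequisites met → 3.
Next only 1 has its prerequisites met → 1.
7 needed 1, 2 and 10, now all done → 7.
8 needed 2, 3, 7 and 10, now all done → 8.
4 needed 1, 2, 3, 8 and 11, now all done → 4.
Next only 6 has its prerequisites met → 6.
5 is the only step now ready → 5.
9 needed 1, 5 and 10, now all done → 9.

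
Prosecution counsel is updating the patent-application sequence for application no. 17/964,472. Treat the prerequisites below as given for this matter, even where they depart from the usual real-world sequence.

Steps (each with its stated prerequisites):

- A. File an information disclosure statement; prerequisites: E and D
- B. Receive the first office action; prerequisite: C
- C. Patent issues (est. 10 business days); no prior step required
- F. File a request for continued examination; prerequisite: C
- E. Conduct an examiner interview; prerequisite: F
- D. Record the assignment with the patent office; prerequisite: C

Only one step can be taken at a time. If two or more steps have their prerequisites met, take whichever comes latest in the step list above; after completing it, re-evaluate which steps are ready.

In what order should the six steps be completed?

C D F E B A

C is the only step with nothing outstanding, so it goes first.
Now D, F and B have their prerequisites met. D is listed later, so D next.
F and B are both available; F is listed later → F.
Ready: E and B. E is listed later → E.
A now also ready, so the ready set is {B, A}; B is listed later → B.
A needed D and E, now all done → A.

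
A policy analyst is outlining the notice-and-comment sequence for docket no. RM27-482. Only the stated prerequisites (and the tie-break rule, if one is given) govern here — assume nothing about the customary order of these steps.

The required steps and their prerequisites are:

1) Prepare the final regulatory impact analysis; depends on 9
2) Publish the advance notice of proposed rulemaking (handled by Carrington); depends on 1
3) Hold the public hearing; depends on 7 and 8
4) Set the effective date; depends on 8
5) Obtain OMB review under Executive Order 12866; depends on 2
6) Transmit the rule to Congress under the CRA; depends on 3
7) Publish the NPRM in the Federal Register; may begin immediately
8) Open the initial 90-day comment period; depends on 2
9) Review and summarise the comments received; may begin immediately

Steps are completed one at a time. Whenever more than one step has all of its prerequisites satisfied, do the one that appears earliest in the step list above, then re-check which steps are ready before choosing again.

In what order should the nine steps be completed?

7 9 1 2 5 8 3 4 6

7 and 9 have no prerequisites; 7 is listed earlier, so 7 is first.
9 is the only step now ready → 9.
1 needed 9, now all done → 1.
That leaves 2 as the only ready step → 2.
Ready: 5 and 8. 5 is listed earlier → 5.
That leaves 8 as the only ready step → 8.
Now 3 and 4 have their prerequisites met. 3 is listed earlier, so 3 next.
Ready: 4 and 6. 4 is listed earlier → 4.
6 is the only step now ready → 6.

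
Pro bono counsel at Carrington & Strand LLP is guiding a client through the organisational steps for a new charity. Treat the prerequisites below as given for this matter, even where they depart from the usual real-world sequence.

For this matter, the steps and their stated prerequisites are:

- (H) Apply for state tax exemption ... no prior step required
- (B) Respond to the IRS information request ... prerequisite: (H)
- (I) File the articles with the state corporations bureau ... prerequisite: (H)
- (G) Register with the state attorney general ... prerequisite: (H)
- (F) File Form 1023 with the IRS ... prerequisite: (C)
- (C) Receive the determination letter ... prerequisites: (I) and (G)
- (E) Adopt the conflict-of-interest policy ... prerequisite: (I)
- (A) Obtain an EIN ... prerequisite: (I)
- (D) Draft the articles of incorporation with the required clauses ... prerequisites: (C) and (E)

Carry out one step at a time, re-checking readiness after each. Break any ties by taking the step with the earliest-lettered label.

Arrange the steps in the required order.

(H) → (B) → (G) → (I) → (A) → (C) → (E) → (D) → (F)

Only (H) has no prerequisites, so it is first.
Ready: (B), (G) and (I). (B) has the earlier label → (B).
Ready: (G) and (I). (G) has the earlier label → (G).
(I) is the only step now ready → (I).
Now (A), (C) and (E) have their prerequisites met. (A) has the earlier label, so (A) next.
(C) and (E) are both available; (C) has the earlier label → (C).
(F) now also ready, so the ready set is {(E), (F)}; (E) has the earlier label → (E).
Now (D) and (F) have their prerequisites met. (D) has the earlier label, so (D) next.
(F) needed (C), now all done → (F).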